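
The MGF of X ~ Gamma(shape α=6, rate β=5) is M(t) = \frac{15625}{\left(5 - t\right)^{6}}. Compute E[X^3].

To find E[X^3], compute M^(3)(0):
M^(1)(t) = \frac{93750}{\left(5 - t\right)^{7}}
M^(2)(t) = \frac{656250}{\left(5 - t\right)^{8}}
M^(3)(t) = \frac{5250000}{\left(5 - t\right)^{9}}
M^(3)(0) = \frac{336}{125}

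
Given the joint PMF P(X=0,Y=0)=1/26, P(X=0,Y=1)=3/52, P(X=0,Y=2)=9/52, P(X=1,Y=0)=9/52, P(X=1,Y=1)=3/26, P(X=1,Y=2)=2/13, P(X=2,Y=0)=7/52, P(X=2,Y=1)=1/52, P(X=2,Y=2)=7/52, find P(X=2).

P(X=2) = P(X=2,Y=0) + P(X=2,Y=1) + P(X=2,Y=2)
= 7/52 + 1/52 + 7/52
= 15/52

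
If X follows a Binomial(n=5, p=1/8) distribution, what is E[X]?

For X ~ Binomial(n=5, p=1/8), the expected value is:
E[X] = \frac{5}{8}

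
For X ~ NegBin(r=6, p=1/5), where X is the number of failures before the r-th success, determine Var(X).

For X ~ NegBin(r=6, p=1/5), where X is the number of failures before the r-th success:
Var(X) = 120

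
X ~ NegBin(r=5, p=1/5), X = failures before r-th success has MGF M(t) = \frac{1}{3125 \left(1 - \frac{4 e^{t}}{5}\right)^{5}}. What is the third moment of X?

To find E[X^3], compute M^(3)(0):
M^(1)(t) = \frac{4 e^{t}}{3125 \left(1 - \frac{4 e^{t}}{5}\right)^{6}}
M^(2)(t) = \frac{4 e^{t}}{3125 \left(1 - \frac{4 e^{t}}{5}\right)^{6}} + \frac{96 e^{2 t}}{15625 \left(1 - \frac{4 e^{t}}{5}\right)^{7}}
M^(3)(t) = \frac{4 e^{t}}{3125 \left(1 - \frac{4 e^{t}}{5}\right)^{6}} + \frac{288 e^{2 t}}{15625 \left(1 - \frac{4 e^{t}}{5}\right)^{7}} + \frac{2688 e^{3 t}}{78125 \left(1 - \frac{4 e^{t}}{5}\right)^{8}}
M^(3)(0) = 14900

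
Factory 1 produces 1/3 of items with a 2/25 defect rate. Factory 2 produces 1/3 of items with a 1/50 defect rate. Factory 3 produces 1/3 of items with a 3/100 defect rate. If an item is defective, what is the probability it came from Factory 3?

Using Bayes' theorem:
P(F1) = 1/3, P(D|F1) = 2/25
P(F2) = 1/3, P(D|F2) = 1/50
P(F3) = 1/3, P(D|F3) = 3/100
P(D) = P(D|F1)P(F1) + P(D|F2)P(F2) + P(D|F3)P(F3)
     = \frac{13}{300}
P(F3|D) = P(D|F3)P(F3) / P(D)
= \frac{3}{13}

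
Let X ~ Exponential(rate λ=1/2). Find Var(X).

For X ~ Exponential(rate λ=1/2):
Var(X) = 4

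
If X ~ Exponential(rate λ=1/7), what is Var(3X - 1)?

For X ~ Exponential(rate λ=1/7):
Var(X) = 49
Var(3X - 1) = (3)² × Var(X) = 9 × 49 = 441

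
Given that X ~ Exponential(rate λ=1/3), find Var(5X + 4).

For X ~ Exponential(rate λ=1/3):
Var(X) = 9
Var(5X + 4) = (5)² × Var(X) = 25 × 9 = 225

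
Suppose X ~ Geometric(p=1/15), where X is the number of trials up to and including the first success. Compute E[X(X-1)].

E[X(X-1)] = E[X² - X] = E[X²] - E[X]
E[X] = 15
E[X²] = Var(X) + (E[X])² = 210 + (15)² = 435
E[X(X-1)] = 435 - 15 = 420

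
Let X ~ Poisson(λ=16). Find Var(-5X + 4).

For X ~ Poisson(λ=16):
Var(X) = 16
Var(-5X + 4) = (-5)² × Var(X) = 25 × 16 = 400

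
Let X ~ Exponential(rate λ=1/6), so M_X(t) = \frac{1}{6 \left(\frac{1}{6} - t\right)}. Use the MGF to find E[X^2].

To find E[X^2], compute M^(2)(0):
M^(1)(t) = \frac{1}{6 \left(\frac{1}{6} - t\right)^{2}}
M^(2)(t) = \frac{1}{3 \left(\frac{1}{6} - t\right)^{3}}
M^(2)(0) = 72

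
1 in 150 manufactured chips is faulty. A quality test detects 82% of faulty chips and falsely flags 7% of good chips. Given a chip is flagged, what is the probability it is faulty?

Let D = the rare event, + = positive/flagged.
P(D) = 1/150
P(+|D) = 82/100 = 41/50
P(+|D') = 7/100
P(+) = P(+|D)P(D) + P(+|D')P(D')
     = \frac{41}{50} × \frac{1}{150} + \frac{7}{100} × \frac{149}{150}
     = \frac{3}{40}
P(D|+) = P(+|D)P(D)/P(+) = \frac{82}{1125}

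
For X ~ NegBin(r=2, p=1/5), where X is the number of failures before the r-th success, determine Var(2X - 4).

For X ~ NegBin(r=2, p=1/5), where X is the number of failures before the r-th success:
Var(X) = 40
Var(2X - 4) = (2)² × Var(X) = 4 × 40 = 160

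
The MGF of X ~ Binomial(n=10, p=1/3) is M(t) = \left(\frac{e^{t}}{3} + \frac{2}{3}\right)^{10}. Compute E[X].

To find E[X], compute M^(1)(0):
M^(1)(t) = \frac{10 \left(\frac{e^{t}}{3} + \frac{2}{3}\right)^{9} e^{t}}{3}
M^(1)(0) = \frac{10}{3}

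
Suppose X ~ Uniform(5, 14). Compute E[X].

For X ~ Uniform(5, 14), the expected value is:
E[X] = \frac{19}{2}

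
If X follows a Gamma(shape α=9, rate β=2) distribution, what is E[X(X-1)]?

E[X(X-1)] = E[X² - X] = E[X²] - E[X]
E[X] = \frac{9}{2}
E[X²] = Var(X) + (E[X])² = \frac{9}{4} + (\frac{9}{2})² = \frac{45}{2}
E[X(X-1)] = \frac{45}{2} - \frac{9}{2} = 18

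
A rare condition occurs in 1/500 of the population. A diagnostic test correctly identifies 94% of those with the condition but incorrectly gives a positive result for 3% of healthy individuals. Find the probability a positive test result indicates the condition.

Let D = the rare event, + = positive/flagged.
P(D) = 1/500
P(+|D) = 94/100 = 47/50
P(+|D') = 3/100
P(+) = P(+|D)P(D) + P(+|D')P(D')
     = \frac{47}{50} × \frac{1}{500} + \frac{3}{100} × \frac{499}{500}
     = \frac{1591}{50000}
P(D|+) = P(+|D)P(D)/P(+) = \frac{94}{1591}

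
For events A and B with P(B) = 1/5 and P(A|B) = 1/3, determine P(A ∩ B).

By definition, P(A|B) = P(A ∩ B) / P(B)
So P(A ∩ B) = P(A|B) × P(B)
= 1/3 × 1/5
= 1/15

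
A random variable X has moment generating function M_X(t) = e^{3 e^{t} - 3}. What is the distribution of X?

The MGF M(t) = e^{3 e^{t} - 3} is the standard form for the Poisson distribution.
Comparing with the known MGF formula identifies: Poisson(λ=3)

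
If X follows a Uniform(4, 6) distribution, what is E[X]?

For X ~ Uniform(4, 6), the expected value is:
E[X] = 5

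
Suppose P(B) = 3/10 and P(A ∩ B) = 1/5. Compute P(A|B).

P(A|B) = P(A ∩ B) / P(B)
= (1/5) / (3/10)
= 2/3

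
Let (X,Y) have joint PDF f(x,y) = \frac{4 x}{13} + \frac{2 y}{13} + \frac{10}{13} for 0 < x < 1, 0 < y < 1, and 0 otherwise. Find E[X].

E[X] = ∫_0^1 ∫_0^1 x × f(x,y) dy dx
= ∫_0^1 ∫_0^1 x × (\frac{4 x}{13} + \frac{2 y}{13} + \frac{10}{13}) dy dx
= \frac{41}{78}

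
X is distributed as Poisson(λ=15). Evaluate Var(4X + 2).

For X ~ Poisson(λ=15):
Var(X) = 15
Var(4X + 2) = (4)² × Var(X) = 16 × 15 = 240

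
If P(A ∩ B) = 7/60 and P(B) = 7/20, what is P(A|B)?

P(A|B) = P(A ∩ B) / P(B)
= (7/60) / (7/20)
= 1/3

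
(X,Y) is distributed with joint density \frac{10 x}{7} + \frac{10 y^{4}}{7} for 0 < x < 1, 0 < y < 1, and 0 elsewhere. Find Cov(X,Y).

E[XY] = ∫∫ xy × f(x,y) dx dy = \frac{5}{14}
E[X] = \frac{13}{21}
E[Y] = \frac{25}{42}
Cov(X,Y) = E[XY] - E[X]E[Y] = - \frac{5}{441}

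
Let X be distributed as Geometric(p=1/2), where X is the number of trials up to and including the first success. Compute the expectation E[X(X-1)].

E[X(X-1)] = E[X² - X] = E[X²] - E[X]
E[X] = 2
E[X²] = Var(X) + (E[X])² = 2 + (2)² = 6
E[X(X-1)] = 6 - 2 = 4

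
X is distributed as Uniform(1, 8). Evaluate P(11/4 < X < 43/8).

P(11/4 < X < 43/8) = ∫_{11/4}^{43/8} f(x) dx
where f(x) = \frac{1}{7}
= \frac{3}{8}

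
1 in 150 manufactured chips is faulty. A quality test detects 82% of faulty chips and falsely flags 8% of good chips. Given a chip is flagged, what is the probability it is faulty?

Let D = the rare event, + = positive/flagged.
P(D) = 1/150
P(+|D) = 82/100 = 41/50
P(+|D') = 8/100 = 2/25
P(+) = P(+|D)P(D) + P(+|D')P(D')
     = \frac{41}{50} × \frac{1}{150} + \frac{2}{25} × \frac{149}{150}
     = \frac{637}{7500}
P(D|+) = P(+|D)P(D)/P(+) = \frac{41}{637}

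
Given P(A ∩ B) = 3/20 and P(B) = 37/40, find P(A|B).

P(A|B) = P(A ∩ B) / P(B)
= (3/20) / (37/40)
= 6/37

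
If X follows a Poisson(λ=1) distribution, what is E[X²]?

Using the identity E[X²] = Var(X) + (E[X])²:
E[X] = 1
Var(X) = 1
E[X²] = 1 + (1)²
= 2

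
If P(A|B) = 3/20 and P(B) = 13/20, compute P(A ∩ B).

By definition, P(A|B) = P(A ∩ B) / P(B)
So P(A ∩ B) = P(A|B) × P(B)
= 3/20 × 13/20
= 39/400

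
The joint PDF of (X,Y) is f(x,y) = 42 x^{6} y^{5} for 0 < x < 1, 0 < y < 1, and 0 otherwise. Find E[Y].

E[Y] = ∫_0^1 ∫_0^1 y × f(x,y) dx dy
= \frac{6}{7}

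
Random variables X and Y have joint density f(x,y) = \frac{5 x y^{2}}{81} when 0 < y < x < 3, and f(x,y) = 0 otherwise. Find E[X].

f_X(x) = ∫_0^x \frac{5 x y^{2}}{81} dy = \frac{5 x^{4}}{243}
E[X] = ∫_0^3 x × (\frac{5 x^{4}}{243}) dx = \frac{5}{2}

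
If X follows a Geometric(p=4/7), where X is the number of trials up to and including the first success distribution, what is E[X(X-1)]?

E[X(X-1)] = E[X² - X] = E[X²] - E[X]
E[X] = \frac{7}{4}
E[X²] = Var(X) + (E[X])² = \frac{21}{16} + (\frac{7}{4})² = \frac{35}{8}
E[X(X-1)] = \frac{35}{8} - \frac{7}{4} = \frac{21}{8}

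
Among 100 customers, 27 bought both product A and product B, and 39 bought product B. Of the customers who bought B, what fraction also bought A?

P(A ∩ B) = 27/100
P(B) = 39/100
P(A|B) = P(A ∩ B) / P(B) = (27/100) / (39/100) = 9/13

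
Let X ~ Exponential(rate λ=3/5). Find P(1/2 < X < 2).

P(1/2 < X < 2) = ∫_{1/2}^{2} f(x) dx
where f(x) = \frac{3 e^{- \frac{3 x}{5}}}{5}
= - \frac{1}{e^{\frac{6}{5}}} + e^{- \frac{3}{10}}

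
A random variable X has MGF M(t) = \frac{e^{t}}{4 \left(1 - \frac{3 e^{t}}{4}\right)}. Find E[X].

To find E[X], compute M^(1)(0):
M^(1)(t) = \frac{e^{t}}{4 \left(1 - \frac{3 e^{t}}{4}\right)} + \frac{3 e^{2 t}}{16 \left(1 - \frac{3 e^{t}}{4}\right)^{2}}
M^(1)(0) = 4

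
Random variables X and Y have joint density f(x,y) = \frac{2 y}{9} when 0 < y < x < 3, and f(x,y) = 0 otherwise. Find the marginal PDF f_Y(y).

f_Y(y) = ∫_y^3 \frac{2 y}{9} dx = \frac{2 y \left(3 - y\right)}{9}
for 0 < y < 3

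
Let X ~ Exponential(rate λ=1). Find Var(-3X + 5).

For X ~ Exponential(rate λ=1):
Var(X) = 1
Var(-3X + 5) = (-3)² × Var(X) = 9 × 1 = 9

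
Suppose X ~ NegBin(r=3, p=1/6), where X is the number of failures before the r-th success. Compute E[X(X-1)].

E[X(X-1)] = E[X² - X] = E[X²] - E[X]
E[X] = 15
E[X²] = Var(X) + (E[X])² = 90 + (15)² = 315
E[X(X-1)] = 315 - 15 = 300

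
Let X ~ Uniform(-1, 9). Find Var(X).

For X ~ Uniform(-1, 9):
Var(X) = \frac{25}{3}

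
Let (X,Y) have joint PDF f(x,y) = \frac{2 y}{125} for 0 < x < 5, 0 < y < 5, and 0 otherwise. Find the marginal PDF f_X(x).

f_X(x) = ∫_0^5 f(x,y) dy
= ∫_0^5 \frac{2 y}{125} dy
= \frac{1}{5} for 0 < x < 5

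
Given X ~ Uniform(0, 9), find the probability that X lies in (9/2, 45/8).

P(9/2 < X < 45/8) = ∫_{9/2}^{45/8} f(x) dx
where f(x) = \frac{1}{9}
= \frac{1}{8}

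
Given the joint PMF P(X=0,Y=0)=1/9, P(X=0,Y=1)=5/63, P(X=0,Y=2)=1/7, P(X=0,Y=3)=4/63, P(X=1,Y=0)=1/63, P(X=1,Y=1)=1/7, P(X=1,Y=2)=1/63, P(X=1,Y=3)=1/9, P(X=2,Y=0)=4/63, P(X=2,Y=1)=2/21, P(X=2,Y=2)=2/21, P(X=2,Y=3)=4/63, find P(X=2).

P(X=2) = P(X=2,Y=0) + P(X=2,Y=1) + P(X=2,Y=2) + P(X=2,Y=3)
= 4/63 + 2/21 + 2/21 + 4/63
= 20/63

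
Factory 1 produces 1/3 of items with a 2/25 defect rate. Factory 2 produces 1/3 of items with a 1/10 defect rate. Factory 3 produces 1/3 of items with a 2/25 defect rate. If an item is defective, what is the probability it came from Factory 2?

Using Bayes' theorem:
P(F1) = 1/3, P(D|F1) = 2/25
P(F2) = 1/3, P(D|F2) = 1/10
P(F3) = 1/3, P(D|F3) = 2/25
P(D) = P(D|F1)P(F1) + P(D|F2)P(F2) + P(D|F3)P(F3)
     = \frac{13}{150}
P(F2|D) = P(D|F2)P(F2) / P(D)
= \frac{5}{13}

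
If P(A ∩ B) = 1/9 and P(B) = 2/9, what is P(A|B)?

P(A|B) = P(A ∩ B) / P(B)
= (1/9) / (2/9)
= 1/2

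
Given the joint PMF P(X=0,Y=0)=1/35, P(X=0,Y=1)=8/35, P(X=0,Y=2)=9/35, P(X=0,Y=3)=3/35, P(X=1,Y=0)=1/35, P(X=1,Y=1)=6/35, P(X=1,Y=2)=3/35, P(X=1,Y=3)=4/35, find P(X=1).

P(X=1) = P(X=1,Y=0) + P(X=1,Y=1) + P(X=1,Y=2) + P(X=1,Y=3)
= 1/35 + 6/35 + 3/35 + 4/35
= 2/5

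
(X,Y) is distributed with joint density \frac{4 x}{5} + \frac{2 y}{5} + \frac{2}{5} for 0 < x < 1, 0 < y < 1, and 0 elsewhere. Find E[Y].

E[Y] = ∫_0^1 ∫_0^1 y × f(x,y) dx dy
= \frac{8}{15}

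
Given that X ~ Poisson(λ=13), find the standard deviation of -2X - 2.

For X ~ Poisson(λ=13):
Var(X) = 13
SD(X) = √(Var(X)) = √(13) = \sqrt{13}
SD(-2X - 2) = |-2| × SD(X) = 2 × \sqrt{13} = 2 \sqrt{13}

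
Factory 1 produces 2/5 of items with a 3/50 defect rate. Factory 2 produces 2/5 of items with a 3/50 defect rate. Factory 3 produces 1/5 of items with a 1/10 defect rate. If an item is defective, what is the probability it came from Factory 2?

Using Bayes' theorem:
P(F1) = 2/5, P(D|F1) = 3/50
P(F2) = 2/5, P(D|F2) = 3/50
P(F3) = 1/5, P(D|F3) = 1/10
P(D) = P(D|F1)P(F1) + P(D|F2)P(F2) + P(D|F3)P(F3)
     = \frac{17}{250}
P(F2|D) = P(D|F2)P(F2) / P(D)
= \frac{6}{17}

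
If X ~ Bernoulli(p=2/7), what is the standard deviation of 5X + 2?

For X ~ Bernoulli(p=2/7):
Var(X) = \frac{10}{49}
SD(X) = √(Var(X)) = √(\frac{10}{49}) = \frac{\sqrt{10}}{7}
SD(5X + 2) = |5| × SD(X) = 5 × \frac{\sqrt{10}}{7} = \frac{5 \sqrt{10}}{7}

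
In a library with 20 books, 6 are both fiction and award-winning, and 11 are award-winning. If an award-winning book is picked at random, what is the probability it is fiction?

P(A ∩ B) = 6/20 = 3/10
P(B) = 11/20
P(A|B) = P(A ∩ B) / P(B) = (3/10) / (11/20) = 6/11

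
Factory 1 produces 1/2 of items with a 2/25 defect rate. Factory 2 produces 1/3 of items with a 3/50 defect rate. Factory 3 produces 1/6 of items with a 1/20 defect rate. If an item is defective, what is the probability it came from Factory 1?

Using Bayes' theorem:
P(F1) = 1/2, P(D|F1) = 2/25
P(F2) = 1/3, P(D|F2) = 3/50
P(F3) = 1/6, P(D|F3) = 1/20
P(D) = P(D|F1)P(F1) + P(D|F2)P(F2) + P(D|F3)P(F3)
     = \frac{41}{600}
P(F1|D) = P(D|F1)P(F1) / P(D)
= \frac{24}{41}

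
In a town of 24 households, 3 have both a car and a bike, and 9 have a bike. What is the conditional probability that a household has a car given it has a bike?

P(A ∩ B) = 3/24 = 1/8
P(B) = 9/24 = 3/8
P(A|B) = P(A ∩ B) / P(B) = (1/8) / (3/8) = 1/3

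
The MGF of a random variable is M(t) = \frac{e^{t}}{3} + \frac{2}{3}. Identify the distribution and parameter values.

The MGF M(t) = \frac{e^{t}}{3} + \frac{2}{3} is the standard form for the Bernoulli distribution.
Comparing with the known MGF formula identifies: Bernoulli(p=1/3)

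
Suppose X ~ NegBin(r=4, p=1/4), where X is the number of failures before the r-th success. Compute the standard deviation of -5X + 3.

For X ~ NegBin(r=4, p=1/4), where X is the number of failures before the r-th success:
Var(X) = 48
SD(X) = √(Var(X)) = √(48) = 4 \sqrt{3}
SD(-5X + 3) = |-5| × SD(X) = 5 × 4 \sqrt{3} = 20 \sqrt{3}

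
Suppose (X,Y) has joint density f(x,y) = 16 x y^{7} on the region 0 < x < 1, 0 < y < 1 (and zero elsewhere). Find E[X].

E[X] = ∫_0^1 ∫_0^1 x × f(x,y) dy dx
= ∫_0^1 ∫_0^1 x × (16 x y^{7}) dy dx
= \frac{2}{3}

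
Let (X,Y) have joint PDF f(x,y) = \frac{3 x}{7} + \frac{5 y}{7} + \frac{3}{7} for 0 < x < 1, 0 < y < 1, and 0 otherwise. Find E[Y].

E[Y] = ∫_0^1 ∫_0^1 y × f(x,y) dx dy
= \frac{47}{84}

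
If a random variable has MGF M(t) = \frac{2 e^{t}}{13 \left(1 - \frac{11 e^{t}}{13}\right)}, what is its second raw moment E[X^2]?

To find E[X^2], compute M^(2)(0):
M^(1)(t) = \frac{2 e^{t}}{13 \left(1 - \frac{11 e^{t}}{13}\right)} + \frac{22 e^{2 t}}{169 \left(1 - \frac{11 e^{t}}{13}\right)^{2}}
M^(2)(t) = \frac{2 e^{t}}{13 \left(1 - \frac{11 e^{t}}{13}\right)} + \frac{66 e^{2 t}}{169 \left(1 - \frac{11 e^{t}}{13}\right)^{2}} + \frac{484 e^{3 t}}{2197 \left(1 - \frac{11 e^{t}}{13}\right)^{3}}
M^(2)(0) = 78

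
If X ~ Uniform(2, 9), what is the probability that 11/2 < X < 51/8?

P(11/2 < X < 51/8) = ∫_{11/2}^{51/8} f(x) dx
where f(x) = \frac{1}{7}
= \frac{1}{8}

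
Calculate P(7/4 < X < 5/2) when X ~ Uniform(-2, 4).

P(7/4 < X < 5/2) = ∫_{7/4}^{5/2} f(x) dx
where f(x) = \frac{1}{6}
= \frac{1}{8}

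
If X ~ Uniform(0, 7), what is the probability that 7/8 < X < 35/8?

P(7/8 < X < 35/8) = ∫_{7/8}^{35/8} f(x) dx
where f(x) = \frac{1}{7}
= \frac{1}{2}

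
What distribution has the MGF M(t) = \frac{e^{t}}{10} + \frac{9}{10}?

The MGF M(t) = \frac{e^{t}}{10} + \frac{9}{10} is the standard form for the Bernoulli distribution.
Comparing with the known MGF formula identifies: Bernoulli(p=1/10)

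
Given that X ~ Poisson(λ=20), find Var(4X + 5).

For X ~ Poisson(λ=20):
Var(X) = 20
Var(4X + 5) = (4)² × Var(X) = 16 × 20 = 320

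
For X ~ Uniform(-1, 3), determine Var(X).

For X ~ Uniform(-1, 3):
Var(X) = \frac{4}{3}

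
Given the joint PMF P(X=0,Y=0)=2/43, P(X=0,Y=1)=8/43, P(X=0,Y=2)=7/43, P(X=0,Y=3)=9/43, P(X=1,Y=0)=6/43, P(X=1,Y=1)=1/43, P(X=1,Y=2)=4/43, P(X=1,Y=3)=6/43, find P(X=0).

P(X=0) = P(X=0,Y=0) + P(X=0,Y=1) + P(X=0,Y=2) + P(X=0,Y=3)
= 2/43 + 8/43 + 7/43 + 9/43
= 26/43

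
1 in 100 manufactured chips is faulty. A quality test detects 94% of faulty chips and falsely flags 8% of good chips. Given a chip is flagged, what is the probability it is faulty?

Let D = the rare event, + = positive/flagged.
P(D) = 1/100
P(+|D) = 94/100 = 47/50
P(+|D') = 8/100 = 2/25
P(+) = P(+|D)P(D) + P(+|D')P(D')
     = \frac{47}{50} × \frac{1}{100} + \frac{2}{25} × \frac{99}{100}
     = \frac{443}{5000}
P(D|+) = P(+|D)P(D)/P(+) = \frac{47}{443}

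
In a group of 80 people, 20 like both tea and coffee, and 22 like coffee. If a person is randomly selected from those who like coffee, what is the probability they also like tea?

P(A ∩ B) = 20/80 = 1/4
P(B) = 22/80 = 11/40
P(A|B) = P(A ∩ B) / P(B) = (1/4) / (11/40) = 10/11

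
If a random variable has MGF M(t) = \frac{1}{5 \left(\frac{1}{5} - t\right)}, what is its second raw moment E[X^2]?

To find E[X^2], compute M^(2)(0):
M^(1)(t) = \frac{1}{5 \left(\frac{1}{5} - t\right)^{2}}
M^(2)(t) = \frac{2}{5 \left(\frac{1}{5} - t\right)^{3}}
M^(2)(0) = 50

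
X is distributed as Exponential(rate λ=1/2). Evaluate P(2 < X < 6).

P(2 < X < 6) = ∫_{2}^{6} f(x) dx
where f(x) = \frac{e^{- \frac{x}{2}}}{2}
= - \frac{1 - e^{2}}{e^{3}}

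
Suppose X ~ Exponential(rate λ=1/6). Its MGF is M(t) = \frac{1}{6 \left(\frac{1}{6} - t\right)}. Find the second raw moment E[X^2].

To find E[X^2], compute M^(2)(0):
M^(1)(t) = \frac{1}{6 \left(\frac{1}{6} - t\right)^{2}}
M^(2)(t) = \frac{1}{3 \left(\frac{1}{6} - t\right)^{3}}
M^(2)(0) = 72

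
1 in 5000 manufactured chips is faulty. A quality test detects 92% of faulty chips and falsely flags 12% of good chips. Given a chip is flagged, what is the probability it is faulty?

Let D = the rare event, + = positive/flagged.
P(D) = 1/5000
P(+|D) = 92/100 = 23/25
P(+|D') = 12/100 = 3/25
P(+) = P(+|D)P(D) + P(+|D')P(D')
     = \frac{23}{25} × \frac{1}{5000} + \frac{3}{25} × \frac{4999}{5000}
     = \frac{751}{6250}
P(D|+) = P(+|D)P(D)/P(+) = \frac{23}{15020}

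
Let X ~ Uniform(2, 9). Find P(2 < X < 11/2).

P(2 < X < 11/2) = ∫_{2}^{11/2} f(x) dx
where f(x) = \frac{1}{7}
= \frac{1}{2}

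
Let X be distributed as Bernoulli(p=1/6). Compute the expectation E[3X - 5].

For X ~ Bernoulli(p=1/6):
E[X] = \frac{1}{6}
E[3X - 5] = 3 × E[X] - 5 = - \frac{9}{2}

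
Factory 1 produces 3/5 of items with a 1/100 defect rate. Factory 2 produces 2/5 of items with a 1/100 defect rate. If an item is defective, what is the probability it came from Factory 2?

Using Bayes' theorem:
P(F1) = 3/5, P(D|F1) = 1/100
P(F2) = 2/5, P(D|F2) = 1/100
P(D) = P(D|F1)P(F1) + P(D|F2)P(F2)
     = \frac{1}{100}
P(F2|D) = P(D|F2)P(F2) / P(D)
= \frac{2}{5}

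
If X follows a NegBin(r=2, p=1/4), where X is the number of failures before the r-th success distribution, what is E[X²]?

Using the identity E[X²] = Var(X) + (E[X])²:
E[X] = 6
Var(X) = 24
E[X²] = 24 + (6)²
= 60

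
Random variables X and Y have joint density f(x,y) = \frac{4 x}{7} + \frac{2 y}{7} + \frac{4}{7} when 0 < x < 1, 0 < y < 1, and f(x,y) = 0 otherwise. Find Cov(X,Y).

E[XY] = ∫∫ xy × f(x,y) dx dy = \frac{2}{7}
E[X] = \frac{23}{42}
E[Y] = \frac{11}{21}
Cov(X,Y) = E[XY] - E[X]E[Y] = - \frac{1}{882}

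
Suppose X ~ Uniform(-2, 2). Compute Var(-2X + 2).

For X ~ Uniform(-2, 2):
Var(X) = \frac{4}{3}
Var(-2X + 2) = (-2)² × Var(X) = 4 × \frac{4}{3} = \frac{16}{3}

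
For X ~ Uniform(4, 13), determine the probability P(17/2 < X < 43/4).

P(17/2 < X < 43/4) = ∫_{17/2}^{43/4} f(x) dx
where f(x) = \frac{1}{9}
= \frac{1}{4}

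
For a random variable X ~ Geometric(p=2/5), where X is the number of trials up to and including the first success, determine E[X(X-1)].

E[X(X-1)] = E[X² - X] = E[X²] - E[X]
E[X] = \frac{5}{2}
E[X²] = Var(X) + (E[X])² = \frac{15}{4} + (\frac{5}{2})² = 10
E[X(X-1)] = 10 - \frac{5}{2} = \frac{15}{2}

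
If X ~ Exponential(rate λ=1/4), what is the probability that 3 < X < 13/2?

P(3 < X < 13/2) = ∫_{3}^{13/2} f(x) dx
where f(x) = \frac{e^{- \frac{x}{4}}}{4}
= - \frac{1}{e^{\frac{13}{8}}} + e^{- \frac{3}{4}}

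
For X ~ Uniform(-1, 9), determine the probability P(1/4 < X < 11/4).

P(1/4 < X < 11/4) = ∫_{1/4}^{11/4} f(x) dx
where f(x) = \frac{1}{10}
= \frac{1}{4}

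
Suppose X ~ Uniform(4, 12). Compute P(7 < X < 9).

P(7 < X < 9) = ∫_{7}^{9} f(x) dx
where f(x) = \frac{1}{8}
= \frac{1}{4}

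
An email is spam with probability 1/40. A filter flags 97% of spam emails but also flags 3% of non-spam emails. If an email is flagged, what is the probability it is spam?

Let D = the rare event, + = positive/flagged.
P(D) = 1/40
P(+|D) = 97/100
P(+|D') = 3/100
P(+) = P(+|D)P(D) + P(+|D')P(D')
     = \frac{97}{100} × \frac{1}{40} + \frac{3}{100} × \frac{39}{40}
     = \frac{107}{2000}
P(D|+) = P(+|D)P(D)/P(+) = \frac{97}{214}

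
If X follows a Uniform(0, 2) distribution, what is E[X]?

For X ~ Uniform(0, 2), the expected value is:
E[X] = 1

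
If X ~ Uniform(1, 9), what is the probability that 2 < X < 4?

P(2 < X < 4) = ∫_{2}^{4} f(x) dx
where f(x) = \frac{1}{8}
= \frac{1}{4}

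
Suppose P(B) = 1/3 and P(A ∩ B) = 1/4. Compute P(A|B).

P(A|B) = P(A ∩ B) / P(B)
= (1/4) / (1/3)
= 3/4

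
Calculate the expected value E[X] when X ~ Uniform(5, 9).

For X ~ Uniform(5, 9), the expected value is:
E[X] = 7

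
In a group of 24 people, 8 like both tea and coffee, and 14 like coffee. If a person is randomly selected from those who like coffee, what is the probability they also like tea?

P(A ∩ B) = 8/24 = 1/3
P(B) = 14/24 = 7/12
P(A|B) = P(A ∩ B) / P(B) = (1/3) / (7/12) = 4/7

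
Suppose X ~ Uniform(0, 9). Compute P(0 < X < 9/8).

P(0 < X < 9/8) = ∫_{0}^{9/8} f(x) dx
where f(x) = \frac{1}{9}
= \frac{1}{8}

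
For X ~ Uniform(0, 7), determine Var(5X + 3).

For X ~ Uniform(0, 7):
Var(X) = \frac{49}{12}
Var(5X + 3) = (5)² × Var(X) = 25 × \frac{49}{12} = \frac{1225}{12}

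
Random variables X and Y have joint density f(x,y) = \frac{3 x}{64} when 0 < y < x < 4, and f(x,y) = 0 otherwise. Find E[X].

f_X(x) = ∫_0^x \frac{3 x}{64} dy = \frac{3 x^{2}}{64}
E[X] = ∫_0^4 x × (\frac{3 x^{2}}{64}) dx = 3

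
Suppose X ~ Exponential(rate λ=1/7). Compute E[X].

For X ~ Exponential(rate λ=1/7), the expected value is:
E[X] = 7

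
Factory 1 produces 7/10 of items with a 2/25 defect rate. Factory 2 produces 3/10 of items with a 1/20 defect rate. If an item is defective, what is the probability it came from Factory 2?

Using Bayes' theorem:
P(F1) = 7/10, P(D|F1) = 2/25
P(F2) = 3/10, P(D|F2) = 1/20
P(D) = P(D|F1)P(F1) + P(D|F2)P(F2)
     = \frac{71}{1000}
P(F2|D) = P(D|F2)P(F2) / P(D)
= \frac{15}{71}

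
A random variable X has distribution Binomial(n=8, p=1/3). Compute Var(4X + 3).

For X ~ Binomial(n=8, p=1/3):
Var(X) = \frac{16}{9}
Var(4X + 3) = (4)² × Var(X) = 16 × \frac{16}{9} = \frac{256}{9}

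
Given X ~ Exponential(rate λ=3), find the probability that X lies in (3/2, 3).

P(3/2 < X < 3) = ∫_{3/2}^{3} f(x) dx
where f(x) = 3 e^{- 3 x}
= - \frac{1}{e^{9}} + e^{- \frac{9}{2}}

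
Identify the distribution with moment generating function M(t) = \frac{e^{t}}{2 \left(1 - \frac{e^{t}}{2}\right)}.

The MGF M(t) = \frac{e^{t}}{2 \left(1 - \frac{e^{t}}{2}\right)} is the standard form for the Geometric distribution.
Comparing with the known MGF formula identifies: Geometric(p=1/2), X = trial number of first success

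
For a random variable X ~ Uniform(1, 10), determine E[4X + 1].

For X ~ Uniform(1, 10):
E[X] = \frac{11}{2}
E[4X + 1] = 4 × E[X] + 1 = 23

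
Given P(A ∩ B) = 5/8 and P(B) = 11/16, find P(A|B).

P(A|B) = P(A ∩ B) / P(B)
= (5/8) / (11/16)
= 10/11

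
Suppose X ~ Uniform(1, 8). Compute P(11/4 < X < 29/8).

P(11/4 < X < 29/8) = ∫_{11/4}^{29/8} f(x) dx
where f(x) = \frac{1}{7}
= \frac{1}{8}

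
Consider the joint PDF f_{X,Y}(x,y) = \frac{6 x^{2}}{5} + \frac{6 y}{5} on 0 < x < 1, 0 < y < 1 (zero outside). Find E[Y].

E[Y] = ∫_0^1 ∫_0^1 y × f(x,y) dx dy
= \frac{3}{5}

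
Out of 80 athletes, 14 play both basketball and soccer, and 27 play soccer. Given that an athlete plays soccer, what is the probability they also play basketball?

P(A ∩ B) = 14/80 = 7/40
P(B) = 27/80
P(A|B) = P(A ∩ B) / P(B) = (7/40) / (27/80) = 14/27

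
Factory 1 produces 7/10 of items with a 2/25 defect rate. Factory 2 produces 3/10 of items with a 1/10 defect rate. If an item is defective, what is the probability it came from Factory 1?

Using Bayes' theorem:
P(F1) = 7/10, P(D|F1) = 2/25
P(F2) = 3/10, P(D|F2) = 1/10
P(D) = P(D|F1)P(F1) + P(D|F2)P(F2)
     = \frac{43}{500}
P(F1|D) = P(D|F1)P(F1) / P(D)
= \frac{28}{43}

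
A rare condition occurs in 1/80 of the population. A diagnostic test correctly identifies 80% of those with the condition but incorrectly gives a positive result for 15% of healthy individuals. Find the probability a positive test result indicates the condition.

Let D = the rare event, + = positive/flagged.
P(D) = 1/80
P(+|D) = 80/100 = 4/5
P(+|D') = 15/100 = 3/20
P(+) = P(+|D)P(D) + P(+|D')P(D')
     = \frac{4}{5} × \frac{1}{80} + \frac{3}{20} × \frac{79}{80}
     = \frac{253}{1600}
P(D|+) = P(+|D)P(D)/P(+) = \frac{16}{253}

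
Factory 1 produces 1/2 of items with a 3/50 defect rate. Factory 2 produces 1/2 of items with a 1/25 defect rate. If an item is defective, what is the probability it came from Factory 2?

Using Bayes' theorem:
P(F1) = 1/2, P(D|F1) = 3/50
P(F2) = 1/2, P(D|F2) = 1/25
P(D) = P(D|F1)P(F1) + P(D|F2)P(F2)
     = \frac{1}{20}
P(F2|D) = P(D|F2)P(F2) / P(D)
= \frac{2}{5}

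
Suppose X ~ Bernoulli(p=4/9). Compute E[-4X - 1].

For X ~ Bernoulli(p=4/9):
E[X] = \frac{4}{9}
E[-4X - 1] = -4 × E[X] - 1 = - \frac{25}{9}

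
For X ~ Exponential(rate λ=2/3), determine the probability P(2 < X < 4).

P(2 < X < 4) = ∫_{2}^{4} f(x) dx
where f(x) = \frac{2 e^{- \frac{2 x}{3}}}{3}
= - \frac{1 - e^{\frac{4}{3}}}{e^{\frac{8}{3}}}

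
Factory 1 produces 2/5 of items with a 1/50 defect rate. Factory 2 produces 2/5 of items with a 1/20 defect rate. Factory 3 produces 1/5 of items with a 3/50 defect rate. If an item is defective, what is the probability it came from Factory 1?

Using Bayes' theorem:
P(F1) = 2/5, P(D|F1) = 1/50
P(F2) = 2/5, P(D|F2) = 1/20
P(F3) = 1/5, P(D|F3) = 3/50
P(D) = P(D|F1)P(F1) + P(D|F2)P(F2) + P(D|F3)P(F3)
     = \frac{1}{25}
P(F1|D) = P(D|F1)P(F1) / P(D)
= \frac{1}{5}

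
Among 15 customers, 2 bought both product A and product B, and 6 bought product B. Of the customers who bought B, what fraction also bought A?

P(A ∩ B) = 2/15
P(B) = 6/15 = 2/5
P(A|B) = P(A ∩ B) / P(B) = (2/15) / (2/5) = 1/3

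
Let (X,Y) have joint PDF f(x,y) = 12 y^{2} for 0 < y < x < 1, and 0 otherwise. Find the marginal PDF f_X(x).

f_X(x) = ∫_0^x 12 y^{2} dy = 4 x^{3}
for 0 < x < 1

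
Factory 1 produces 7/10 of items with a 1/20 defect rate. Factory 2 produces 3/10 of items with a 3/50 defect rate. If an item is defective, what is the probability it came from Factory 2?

Using Bayes' theorem:
P(F1) = 7/10, P(D|F1) = 1/20
P(F2) = 3/10, P(D|F2) = 3/50
P(D) = P(D|F1)P(F1) + P(D|F2)P(F2)
     = \frac{53}{1000}
P(F2|D) = P(D|F2)P(F2) / P(D)
= \frac{18}{53}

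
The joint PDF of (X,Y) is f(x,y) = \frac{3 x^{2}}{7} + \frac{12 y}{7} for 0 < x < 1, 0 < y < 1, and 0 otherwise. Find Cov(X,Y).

E[XY] = ∫∫ xy × f(x,y) dx dy = \frac{19}{56}
E[X] = \frac{15}{28}
E[Y] = \frac{9}{14}
Cov(X,Y) = E[XY] - E[X]E[Y] = - \frac{1}{196}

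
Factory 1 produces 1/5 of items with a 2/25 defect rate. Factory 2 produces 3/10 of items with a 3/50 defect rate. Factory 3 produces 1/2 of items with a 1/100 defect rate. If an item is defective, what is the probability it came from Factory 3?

Using Bayes' theorem:
P(F1) = 1/5, P(D|F1) = 2/25
P(F2) = 3/10, P(D|F2) = 3/50
P(F3) = 1/2, P(D|F3) = 1/100
P(D) = P(D|F1)P(F1) + P(D|F2)P(F2) + P(D|F3)P(F3)
     = \frac{39}{1000}
P(F3|D) = P(D|F3)P(F3) / P(D)
= \frac{5}{39}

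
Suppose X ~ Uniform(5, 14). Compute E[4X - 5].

For X ~ Uniform(5, 14):
E[X] = \frac{19}{2}
E[4X - 5] = 4 × E[X] - 5 = 33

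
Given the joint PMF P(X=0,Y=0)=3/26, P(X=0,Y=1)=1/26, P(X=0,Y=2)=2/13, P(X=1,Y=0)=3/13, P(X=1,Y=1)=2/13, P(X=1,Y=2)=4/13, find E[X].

First find marginal of X:
P(X=0) = 4/13
P(X=1) = 9/13
E[X] = 0 × 4/13 + 1 × 9/13 = 9/13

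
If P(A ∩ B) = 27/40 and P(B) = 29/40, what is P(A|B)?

P(A|B) = P(A ∩ B) / P(B)
= (27/40) / (29/40)
= 27/29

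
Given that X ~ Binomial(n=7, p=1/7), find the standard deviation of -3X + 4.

For X ~ Binomial(n=7, p=1/7):
Var(X) = \frac{6}{7}
SD(X) = √(Var(X)) = √(\frac{6}{7}) = \frac{\sqrt{42}}{7}
SD(-3X + 4) = |-3| × SD(X) = 3 × \frac{\sqrt{42}}{7} = \frac{3 \sqrt{42}}{7}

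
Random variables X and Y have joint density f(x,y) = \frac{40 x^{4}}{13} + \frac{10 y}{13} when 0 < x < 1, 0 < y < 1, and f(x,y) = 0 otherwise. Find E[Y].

E[Y] = ∫_0^1 ∫_0^1 y × f(x,y) dx dy
= \frac{22}{39}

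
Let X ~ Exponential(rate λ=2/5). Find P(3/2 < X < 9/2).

P(3/2 < X < 9/2) = ∫_{3/2}^{9/2} f(x) dx
where f(x) = \frac{2 e^{- \frac{2 x}{5}}}{5}
= - \frac{1 - e^{\frac{6}{5}}}{e^{\frac{9}{5}}}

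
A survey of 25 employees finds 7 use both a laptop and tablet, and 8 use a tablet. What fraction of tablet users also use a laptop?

P(A ∩ B) = 7/25
P(B) = 8/25
P(A|B) = P(A ∩ B) / P(B) = (7/25) / (8/25) = 7/8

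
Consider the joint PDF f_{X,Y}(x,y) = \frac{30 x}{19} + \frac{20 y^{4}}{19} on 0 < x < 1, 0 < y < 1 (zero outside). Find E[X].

E[X] = ∫_0^1 ∫_0^1 x × f(x,y) dy dx
= ∫_0^1 ∫_0^1 x × (\frac{30 x}{19} + \frac{20 y^{4}}{19}) dy dx
= \frac{12}{19}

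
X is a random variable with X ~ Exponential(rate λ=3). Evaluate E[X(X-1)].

E[X(X-1)] = E[X² - X] = E[X²] - E[X]
E[X] = \frac{1}{3}
E[X²] = Var(X) + (E[X])² = \frac{1}{9} + (\frac{1}{3})² = \frac{2}{9}
E[X(X-1)] = \frac{2}{9} - \frac{1}{3} = - \frac{1}{9}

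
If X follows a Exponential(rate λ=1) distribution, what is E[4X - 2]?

For X ~ Exponential(rate λ=1):
E[X] = 1
E[4X - 2] = 4 × E[X] - 2 = 2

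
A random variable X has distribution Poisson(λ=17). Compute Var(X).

For X ~ Poisson(λ=17):
Var(X) = 17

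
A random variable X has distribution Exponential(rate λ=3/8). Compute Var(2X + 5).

For X ~ Exponential(rate λ=3/8):
Var(X) = \frac{64}{9}
Var(2X + 5) = (2)² × Var(X) = 4 × \frac{64}{9} = \frac{256}{9}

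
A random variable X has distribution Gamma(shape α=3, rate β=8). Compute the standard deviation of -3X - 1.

For X ~ Gamma(shape α=3, rate β=8):
Var(X) = \frac{3}{64}
SD(X) = √(Var(X)) = √(\frac{3}{64}) = \frac{\sqrt{3}}{8}
SD(-3X - 1) = |-3| × SD(X) = 3 × \frac{\sqrt{3}}{8} = \frac{3 \sqrt{3}}{8}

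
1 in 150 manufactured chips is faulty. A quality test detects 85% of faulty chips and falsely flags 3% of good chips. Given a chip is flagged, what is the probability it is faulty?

Let D = the rare event, + = positive/flagged.
P(D) = 1/150
P(+|D) = 85/100 = 17/20
P(+|D') = 3/100
P(+) = P(+|D)P(D) + P(+|D')P(D')
     = \frac{17}{20} × \frac{1}{150} + \frac{3}{100} × \frac{149}{150}
     = \frac{133}{3750}
P(D|+) = P(+|D)P(D)/P(+) = \frac{85}{532}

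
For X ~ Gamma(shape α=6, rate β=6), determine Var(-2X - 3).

For X ~ Gamma(shape α=6, rate β=6):
Var(X) = \frac{1}{6}
Var(-2X - 3) = (-2)² × Var(X) = 4 × \frac{1}{6} = \frac{2}{3}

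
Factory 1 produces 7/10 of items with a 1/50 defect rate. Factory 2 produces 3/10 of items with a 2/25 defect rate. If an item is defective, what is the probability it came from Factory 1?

Using Bayes' theorem:
P(F1) = 7/10, P(D|F1) = 1/50
P(F2) = 3/10, P(D|F2) = 2/25
P(D) = P(D|F1)P(F1) + P(D|F2)P(F2)
     = \frac{19}{500}
P(F1|D) = P(D|F1)P(F1) / P(D)
= \frac{7}{19}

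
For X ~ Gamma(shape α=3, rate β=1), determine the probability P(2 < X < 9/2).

P(2 < X < 9/2) = ∫_{2}^{9/2} f(x) dx
where f(x) = \frac{x^{2} e^{- x}}{2}
= - \frac{125}{8 e^{\frac{9}{2}}} + \frac{5}{e^{2}}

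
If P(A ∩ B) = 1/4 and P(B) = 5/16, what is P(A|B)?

P(A|B) = P(A ∩ B) / P(B)
= (1/4) / (5/16)
= 4/5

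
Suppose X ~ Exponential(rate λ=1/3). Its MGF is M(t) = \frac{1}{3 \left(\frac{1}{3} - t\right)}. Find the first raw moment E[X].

To find E[X], compute M^(1)(0):
M^(1)(t) = \frac{1}{3 \left(\frac{1}{3} - t\right)^{2}}
M^(1)(0) = 3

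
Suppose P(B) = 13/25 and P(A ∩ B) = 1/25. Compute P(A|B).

P(A|B) = P(A ∩ B) / P(B)
= (1/25) / (13/25)
= 1/13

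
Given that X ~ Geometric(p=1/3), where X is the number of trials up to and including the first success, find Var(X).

For X ~ Geometric(p=1/3), where X is the number of trials up to and including the first success:
Var(X) = 6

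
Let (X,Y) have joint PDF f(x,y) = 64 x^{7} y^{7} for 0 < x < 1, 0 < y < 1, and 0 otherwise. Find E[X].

E[X] = ∫_0^1 ∫_0^1 x × f(x,y) dy dx
= ∫_0^1 ∫_0^1 x × (64 x^{7} y^{7}) dy dx
= \frac{8}{9}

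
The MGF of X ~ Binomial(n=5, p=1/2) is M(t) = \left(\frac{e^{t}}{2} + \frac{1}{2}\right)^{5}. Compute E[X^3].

To find E[X^3], compute M^(3)(0):
M^(1)(t) = \frac{5 \left(\frac{e^{t}}{2} + \frac{1}{2}\right)^{4} e^{t}}{2}
M^(2)(t) = \frac{5 \left(\frac{e^{t}}{2} + \frac{1}{2}\right)^{4} e^{t}}{2} + 5 \left(\frac{e^{t}}{2} + \frac{1}{2}\right)^{3} e^{2 t}
M^(3)(t) = \frac{5 \left(\frac{e^{t}}{2} + \frac{1}{2}\right)^{4} e^{t}}{2} + 15 \left(\frac{e^{t}}{2} + \frac{1}{2}\right)^{3} e^{2 t} + \frac{15 \left(\frac{e^{t}}{2} + \frac{1}{2}\right)^{2} e^{3 t}}{2}
M^(3)(0) = 25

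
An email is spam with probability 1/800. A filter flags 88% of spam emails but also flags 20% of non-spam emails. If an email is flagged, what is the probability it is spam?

Let D = the rare event, + = positive/flagged.
P(D) = 1/800
P(+|D) = 88/100 = 22/25
P(+|D') = 20/100 = 1/5
P(+) = P(+|D)P(D) + P(+|D')P(D')
     = \frac{22}{25} × \frac{1}{800} + \frac{1}{5} × \frac{799}{800}
     = \frac{4017}{20000}
P(D|+) = P(+|D)P(D)/P(+) = \frac{22}{4017}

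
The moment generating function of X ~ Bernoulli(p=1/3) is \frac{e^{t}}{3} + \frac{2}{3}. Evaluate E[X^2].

To find E[X^2], compute M^(2)(0):
M^(1)(t) = \frac{e^{t}}{3}
M^(2)(t) = \frac{e^{t}}{3}
M^(2)(0) = \frac{1}{3}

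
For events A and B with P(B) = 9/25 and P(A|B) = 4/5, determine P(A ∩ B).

By definition, P(A|B) = P(A ∩ B) / P(B)
So P(A ∩ B) = P(A|B) × P(B)
= 4/5 × 9/25
= 36/125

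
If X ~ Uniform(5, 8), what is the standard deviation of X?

For X ~ Uniform(5, 8):
Var(X) = \frac{3}{4}
SD(X) = √(Var(X)) = √(\frac{3}{4}) = \frac{\sqrt{3}}{2}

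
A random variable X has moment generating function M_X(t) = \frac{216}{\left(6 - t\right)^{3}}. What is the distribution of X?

The MGF M(t) = \frac{216}{\left(6 - t\right)^{3}} is the standard form for the Gamma distribution.
Comparing with the known MGF formula identifies: Gamma(shape α=3, rate β=6)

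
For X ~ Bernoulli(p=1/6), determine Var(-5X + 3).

For X ~ Bernoulli(p=1/6):
Var(X) = \frac{5}{36}
Var(-5X + 3) = (-5)² × Var(X) = 25 × \frac{5}{36} = \frac{125}{36}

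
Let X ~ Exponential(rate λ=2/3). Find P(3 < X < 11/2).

P(3 < X < 11/2) = ∫_{3}^{11/2} f(x) dx
where f(x) = \frac{2 e^{- \frac{2 x}{3}}}{3}
= - \frac{1}{e^{\frac{11}{3}}} + e^{-2}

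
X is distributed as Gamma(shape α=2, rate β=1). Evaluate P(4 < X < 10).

P(4 < X < 10) = ∫_{4}^{10} f(x) dx
where f(x) = x e^{- x}
= \frac{-11 + 5 e^{6}}{e^{10}}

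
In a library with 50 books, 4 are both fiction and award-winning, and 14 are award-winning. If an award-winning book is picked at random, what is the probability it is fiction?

P(A ∩ B) = 4/50 = 2/25
P(B) = 14/50 = 7/25
P(A|B) = P(A ∩ B) / P(B) = (2/25) / (7/25) = 2/7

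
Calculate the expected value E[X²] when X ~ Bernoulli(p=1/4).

Using the identity E[X²] = Var(X) + (E[X])²:
E[X] = \frac{1}{4}
Var(X) = \frac{3}{16}
E[X²] = \frac{3}{16} + (\frac{1}{4})²
= \frac{1}{4}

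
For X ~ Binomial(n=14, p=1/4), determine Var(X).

For X ~ Binomial(n=14, p=1/4):
Var(X) = \frac{21}{8}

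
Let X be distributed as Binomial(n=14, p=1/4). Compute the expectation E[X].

For X ~ Binomial(n=14, p=1/4), the expected value is:
E[X] = \frac{7}{2}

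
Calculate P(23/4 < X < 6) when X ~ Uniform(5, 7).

P(23/4 < X < 6) = ∫_{23/4}^{6} f(x) dx
where f(x) = \frac{1}{2}
= \frac{1}{8}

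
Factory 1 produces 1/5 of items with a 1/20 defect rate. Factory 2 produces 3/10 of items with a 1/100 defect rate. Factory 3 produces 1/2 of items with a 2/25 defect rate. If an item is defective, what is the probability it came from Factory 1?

Using Bayes' theorem:
P(F1) = 1/5, P(D|F1) = 1/20
P(F2) = 3/10, P(D|F2) = 1/100
P(F3) = 1/2, P(D|F3) = 2/25
P(D) = P(D|F1)P(F1) + P(D|F2)P(F2) + P(D|F3)P(F3)
     = \frac{53}{1000}
P(F1|D) = P(D|F1)P(F1) / P(D)
= \frac{10}{53}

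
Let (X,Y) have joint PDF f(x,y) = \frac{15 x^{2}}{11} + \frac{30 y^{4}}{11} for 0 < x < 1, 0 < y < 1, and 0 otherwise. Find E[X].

E[X] = ∫_0^1 ∫_0^1 x × f(x,y) dy dx
= ∫_0^1 ∫_0^1 x × (\frac{15 x^{2}}{11} + \frac{30 y^{4}}{11}) dy dx
= \frac{27}{44}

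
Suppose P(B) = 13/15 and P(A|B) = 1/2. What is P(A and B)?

By definition, P(A|B) = P(A ∩ B) / P(B)
So P(A ∩ B) = P(A|B) × P(B)
= 1/2 × 13/15
= 13/30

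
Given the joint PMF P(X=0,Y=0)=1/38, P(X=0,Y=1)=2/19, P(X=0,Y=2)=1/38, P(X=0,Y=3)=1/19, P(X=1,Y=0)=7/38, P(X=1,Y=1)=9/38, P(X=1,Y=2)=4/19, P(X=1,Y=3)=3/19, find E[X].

First find marginal of X:
P(X=0) = 4/19
P(X=1) = 15/19
E[X] = 0 × 4/19 + 1 × 15/19 = 15/19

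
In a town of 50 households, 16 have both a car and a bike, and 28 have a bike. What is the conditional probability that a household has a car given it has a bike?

P(A ∩ B) = 16/50 = 8/25
P(B) = 28/50 = 14/25
P(A|B) = P(A ∩ B) / P(B) = (8/25) / (14/25) = 4/7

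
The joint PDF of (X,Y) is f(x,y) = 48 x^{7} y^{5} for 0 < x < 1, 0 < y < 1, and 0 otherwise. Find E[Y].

E[Y] = ∫_0^1 ∫_0^1 y × f(x,y) dx dy
= \frac{6}{7}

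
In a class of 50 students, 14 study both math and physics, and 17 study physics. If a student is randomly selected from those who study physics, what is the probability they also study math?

P(A ∩ B) = 14/50 = 7/25
P(B) = 17/50
P(A|B) = P(A ∩ B) / P(B) = (7/25) / (17/50) = 14/17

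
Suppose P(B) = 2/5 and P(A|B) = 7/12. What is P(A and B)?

By definition, P(A|B) = P(A ∩ B) / P(B)
So P(A ∩ B) = P(A|B) × P(B)
= 7/12 × 2/5
= 7/30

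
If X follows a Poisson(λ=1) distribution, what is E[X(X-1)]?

E[X(X-1)] = E[X² - X] = E[X²] - E[X]
E[X] = 1
E[X²] = Var(X) + (E[X])² = 1 + (1)² = 2
E[X(X-1)] = 2 - 1 = 1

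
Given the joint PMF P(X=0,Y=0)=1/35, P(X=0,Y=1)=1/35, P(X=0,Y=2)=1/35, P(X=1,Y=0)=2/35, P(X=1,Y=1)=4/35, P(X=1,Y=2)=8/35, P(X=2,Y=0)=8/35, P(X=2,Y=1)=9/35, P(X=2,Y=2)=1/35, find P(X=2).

P(X=2) = P(X=2,Y=0) + P(X=2,Y=1) + P(X=2,Y=2)
= 8/35 + 9/35 + 1/35
= 18/35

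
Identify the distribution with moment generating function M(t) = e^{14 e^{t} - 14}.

The MGF M(t) = e^{14 e^{t} - 14} is the standard form for the Poisson distribution.
Comparing with the known MGF formula identifies: Poisson(λ=14)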